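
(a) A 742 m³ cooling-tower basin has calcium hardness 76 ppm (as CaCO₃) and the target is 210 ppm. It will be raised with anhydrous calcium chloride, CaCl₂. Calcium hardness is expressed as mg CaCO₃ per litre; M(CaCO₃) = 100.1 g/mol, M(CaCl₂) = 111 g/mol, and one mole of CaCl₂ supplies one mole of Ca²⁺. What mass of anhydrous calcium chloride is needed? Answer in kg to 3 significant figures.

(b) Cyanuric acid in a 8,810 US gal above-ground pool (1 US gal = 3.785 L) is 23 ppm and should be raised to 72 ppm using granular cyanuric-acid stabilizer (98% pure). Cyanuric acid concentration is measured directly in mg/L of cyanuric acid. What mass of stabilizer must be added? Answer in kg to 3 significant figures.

(a) Volume: 742 m³ = 742,000 L.
(a) Hardness to add: (210 − 76) = 134 mg/L as CaCO₃ × 742,000 L = 99,430 g as CaCO₃.
(a) Moles of Ca²⁺ (1 mol Ca²⁺ ≡ 1 mol CaCO₃): 99,430 / 100.1 g/mol = 993.3 mol.
(a) Mass of CaCl₂: 993.3 × 111 = 110,300 g.

(b) Volume: 8,810 US gal × 3.785 L/gal = 33,346 L.
(b) CYA to add: (72 − 23) = 49 mg/L × 33,346 L = 1634 g cyanuric acid.
(b) At 98% purity: 1634 / 0.98 = 1667 g product.

(a) 110 kg; (b) 1.67 kg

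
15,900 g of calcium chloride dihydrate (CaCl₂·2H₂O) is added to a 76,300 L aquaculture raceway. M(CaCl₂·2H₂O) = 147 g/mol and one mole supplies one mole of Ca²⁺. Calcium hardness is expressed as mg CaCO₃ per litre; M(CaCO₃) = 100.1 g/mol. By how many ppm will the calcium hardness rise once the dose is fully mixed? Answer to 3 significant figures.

Moles of Ca²⁺: 15,900 g ÷ 147 g/mol = 108.2 mol.
As CaCO₃: 108.2 mol × 100.1 g/mol = 10,830 g.
Rise: 10,830 g / 76,300 L × 1000 = 141.9 mg/L.

142 ppm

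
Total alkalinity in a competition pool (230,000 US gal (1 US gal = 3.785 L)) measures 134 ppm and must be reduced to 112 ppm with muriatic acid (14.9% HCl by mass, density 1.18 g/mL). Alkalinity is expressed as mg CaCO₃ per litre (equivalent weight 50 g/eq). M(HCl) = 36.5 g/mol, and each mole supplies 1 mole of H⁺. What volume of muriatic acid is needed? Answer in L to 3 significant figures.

Volume: 230,000 US gal × 3.785 L/gal = 870,550 L.
Alkalinity to neutralize: (134 − 112) = 22 mg/L as CaCO₃ × 870,550 L = 19,150 g as CaCO₃.
Equivalents of H⁺ required: 19,150 ÷ 50 g/eq = 383 eq = 383 mol HCl.
Mass of HCl: 383 × 36.5 = 13,980 g.
Mass of 14.9% solution: 13,980 / 0.149 = 93,830 g.
Volume: 93,830 g ÷ 1.18 g/mL = 79,520 mL.

79.5 L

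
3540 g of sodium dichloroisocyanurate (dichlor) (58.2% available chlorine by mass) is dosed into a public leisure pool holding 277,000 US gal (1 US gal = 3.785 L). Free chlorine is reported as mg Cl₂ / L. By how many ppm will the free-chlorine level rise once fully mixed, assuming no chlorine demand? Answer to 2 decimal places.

Volume: 277,000 US gal × 3.785 L/gal = 1,048,445 L.
Available chlorine delivered: 3540 g × 0.582 = 2060 g as Cl₂.
Concentration rise: 2060 g / 1,048,445 L = 1.965 mg/L = 1.97 ppm.

1.97 ppm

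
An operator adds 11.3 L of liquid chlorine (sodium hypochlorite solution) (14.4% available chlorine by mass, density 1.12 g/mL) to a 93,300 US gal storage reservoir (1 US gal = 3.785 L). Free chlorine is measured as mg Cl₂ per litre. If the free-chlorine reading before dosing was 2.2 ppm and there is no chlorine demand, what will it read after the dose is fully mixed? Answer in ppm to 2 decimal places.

Volume: 93,300 US gal × 3.785 L/gal = 353,140 L.
Mass of solution: 11.3 L × 1000 mL/L × 1.12 g/mL = 12,660 g.
Available chlorine delivered: 12,660 g × 0.144 = 1822 g as Cl₂.
Concentration rise: 1822 g / 353,140 L = 5.161 mg/L = 5.16 ppm.
Final FC: 2.2 + 5.16 = 7.36 ppm.

7.36 ppm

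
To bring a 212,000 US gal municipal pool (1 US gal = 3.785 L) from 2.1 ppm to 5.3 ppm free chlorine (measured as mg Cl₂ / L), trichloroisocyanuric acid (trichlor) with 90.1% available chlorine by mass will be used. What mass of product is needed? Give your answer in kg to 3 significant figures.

Volume: 212,000 US gal × 3.785 L/gal = 802,420 L.
Chlorine deficit: 5.3 − 2.1 = 3.2 ppm = 3.2 mg/L as Cl₂.
Cl₂ equivalent needed: 3.2 mg/L × 802,420 L = 2,568,000 mg = 2568 g.
Product at 90.1% available chlorine: 2568 / 0.901 = 2850 g.

2.85 kg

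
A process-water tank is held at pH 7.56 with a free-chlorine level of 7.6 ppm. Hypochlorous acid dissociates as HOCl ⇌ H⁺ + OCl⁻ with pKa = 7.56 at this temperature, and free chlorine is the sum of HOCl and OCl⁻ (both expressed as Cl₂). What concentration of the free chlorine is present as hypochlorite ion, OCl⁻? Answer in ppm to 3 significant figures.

3.80 ppm

[OCl⁻]/[HOCl] = 10^(pH − pKa) = 10^(7.56 − 7.56) = 10^0.00 = 1.
Fraction as HOCl = 1 / (1 + 1) = 0.5.
OCl⁻ = (1 − 0.5) × 7.6 ppm = 3.8 ppm.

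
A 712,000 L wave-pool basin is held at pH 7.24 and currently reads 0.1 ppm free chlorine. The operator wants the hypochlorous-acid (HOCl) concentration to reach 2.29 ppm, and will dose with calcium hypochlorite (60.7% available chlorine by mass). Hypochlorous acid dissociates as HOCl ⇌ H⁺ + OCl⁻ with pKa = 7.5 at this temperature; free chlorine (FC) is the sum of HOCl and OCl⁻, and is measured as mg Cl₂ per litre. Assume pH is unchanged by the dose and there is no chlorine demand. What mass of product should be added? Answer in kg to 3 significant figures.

[OCl⁻]/[HOCl] = 10^(pH − pKa) = 10^(7.24 − 7.5) = 0.5495; fraction as HOCl = 1/(1 + 0.5495) = 0.6454.
Free chlorine required for 2.29 ppm HOCl: 2.29 / 0.6454 = 3.548 ppm.
FC to add: 3.548 − 0.1 = 3.448 mg/L as Cl₂.
Cl₂ equivalent: 3.448 mg/L × 712,000 L = 2455 g.
Product at 60.7% available Cl: 2455 / 0.607 = 4045 g.

4.04 kg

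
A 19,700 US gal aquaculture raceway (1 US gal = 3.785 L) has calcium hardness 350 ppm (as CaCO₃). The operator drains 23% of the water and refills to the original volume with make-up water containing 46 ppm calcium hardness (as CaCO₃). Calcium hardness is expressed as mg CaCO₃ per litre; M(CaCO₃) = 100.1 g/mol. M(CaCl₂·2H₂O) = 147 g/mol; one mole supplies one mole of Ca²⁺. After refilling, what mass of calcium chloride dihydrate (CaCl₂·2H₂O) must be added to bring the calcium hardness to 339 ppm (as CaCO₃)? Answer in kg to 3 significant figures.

Volume: 19,700 US gal × 3.785 L/gal = 74,564 L.
After draining 23% and refilling: 350 × 0.77 + 46 × 0.23 = 280.08 ppm.
Deficit to target: 339 − 280.08 = 58.92 mg/L.
As CaCO₃: 58.92 mg/L × 74,564 L = 4393 g; ÷ 100.1 = 43.89 mol Ca²⁺.
Mass: 43.89 × 147 = 6452 g.

6.45 kg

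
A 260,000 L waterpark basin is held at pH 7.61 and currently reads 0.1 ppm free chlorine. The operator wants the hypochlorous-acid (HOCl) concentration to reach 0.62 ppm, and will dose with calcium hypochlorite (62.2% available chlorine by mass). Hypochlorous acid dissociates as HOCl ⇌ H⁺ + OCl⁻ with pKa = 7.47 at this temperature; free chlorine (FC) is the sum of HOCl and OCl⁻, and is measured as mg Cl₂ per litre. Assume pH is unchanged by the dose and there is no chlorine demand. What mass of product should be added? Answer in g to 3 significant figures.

575 g

[OCl⁻]/[HOCl] = 10^(pH − pKa) = 10^(7.61 − 7.47) = 1.38; fraction as HOCl = 1/(1 + 1.38) = 0.4201.
Free chlorine required for 0.62 ppm HOCl: 0.62 / 0.4201 = 1.476 ppm.
FC to add: 1.476 − 0.1 = 1.376 mg/L as Cl₂.
Cl₂ equivalent: 1.376 mg/L × 260,000 L = 357.7 g.
Product at 62.2% available Cl: 357.7 / 0.622 = 575.1 g.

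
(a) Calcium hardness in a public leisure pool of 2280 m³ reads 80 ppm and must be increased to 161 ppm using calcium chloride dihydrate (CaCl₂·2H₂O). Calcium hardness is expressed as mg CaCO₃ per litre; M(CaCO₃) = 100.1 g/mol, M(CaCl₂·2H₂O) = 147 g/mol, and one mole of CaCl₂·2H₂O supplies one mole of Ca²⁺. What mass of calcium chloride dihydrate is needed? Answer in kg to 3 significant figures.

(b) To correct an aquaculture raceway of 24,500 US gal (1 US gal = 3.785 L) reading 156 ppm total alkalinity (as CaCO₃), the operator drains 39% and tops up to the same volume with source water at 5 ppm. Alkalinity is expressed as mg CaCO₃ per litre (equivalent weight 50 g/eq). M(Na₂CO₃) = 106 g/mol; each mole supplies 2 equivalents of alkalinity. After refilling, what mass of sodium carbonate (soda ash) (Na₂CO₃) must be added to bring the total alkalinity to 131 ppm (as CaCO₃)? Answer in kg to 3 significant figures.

(a) Volume: 2280 m³ = 2,280,000 L.
(a) Hardness to add: (161 − 80) = 81 mg/L as CaCO₃ × 2,280,000 L = 184,700 g as CaCO₃.
(a) Moles of Ca²⁺ (1 mol Ca²⁺ ≡ 1 mol CaCO₃): 184,700 / 100.1 g/mol = 1845 mol.
(a) Mass of CaCl₂·2H₂O: 1845 × 147 = 271,200 g.

(b) Volume: 24,500 US gal × 3.785 L/gal = 92,732 L.
(b) After draining 39% and refilling: 156 × 0.61 + 5 × 0.39 = 97.11 ppm.
(b) Deficit to target: 131 − 97.11 = 33.89 mg/L.
(b) As CaCO₃: 33.89 mg/L × 92,732 L = 3143 g; ÷ 50 g/eq ÷ 2 = 31.43 mol Na₂CO₃.
(b) Mass: 31.43 × 106 = 3331 g.

(a) 271 kg; (b) 3.33 kg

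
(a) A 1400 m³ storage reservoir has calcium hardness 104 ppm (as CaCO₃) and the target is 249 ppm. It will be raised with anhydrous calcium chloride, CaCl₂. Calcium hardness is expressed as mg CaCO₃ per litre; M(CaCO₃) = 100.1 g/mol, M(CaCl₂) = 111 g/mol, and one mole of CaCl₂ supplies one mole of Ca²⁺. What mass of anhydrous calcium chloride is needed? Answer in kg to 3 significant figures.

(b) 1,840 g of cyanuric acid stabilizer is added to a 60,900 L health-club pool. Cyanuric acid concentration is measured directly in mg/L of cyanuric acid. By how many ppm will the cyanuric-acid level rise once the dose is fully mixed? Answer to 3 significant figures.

(a) 225 kg; (b) 30.2 ppm

(a) Volume: 1400 m³ = 1,400,000 L.
(a) Hardness to add: (249 − 104) = 145 mg/L as CaCO₃ × 1,400,000 L = 203,000 g as CaCO₃.
(a) Moles of Ca²⁺ (1 mol Ca²⁺ ≡ 1 mol CaCO₃): 203,000 / 100.1 g/mol = 2028 mol.
(a) Mass of CaCl₂: 2028 × 111 = 225,100 g.

(b) Rise: 1,840 g / 60,900 L × 1000 = 30.21 mg/L.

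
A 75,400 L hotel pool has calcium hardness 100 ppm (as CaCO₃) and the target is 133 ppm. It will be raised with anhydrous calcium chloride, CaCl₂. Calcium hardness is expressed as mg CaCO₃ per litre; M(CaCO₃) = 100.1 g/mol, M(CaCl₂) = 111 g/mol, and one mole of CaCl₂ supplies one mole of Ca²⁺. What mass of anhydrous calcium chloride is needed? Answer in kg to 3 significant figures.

2.76 kg

Hardness to add: (133 − 100) = 33 mg/L as CaCO₃ × 75,400 L = 2488 g as CaCO₃.
Moles of Ca²⁺ (1 mol Ca²⁺ ≡ 1 mol CaCO₃): 2488 / 100.1 g/mol = 24.86 mol.
Mass of CaCl₂: 24.86 × 111 = 2759 g.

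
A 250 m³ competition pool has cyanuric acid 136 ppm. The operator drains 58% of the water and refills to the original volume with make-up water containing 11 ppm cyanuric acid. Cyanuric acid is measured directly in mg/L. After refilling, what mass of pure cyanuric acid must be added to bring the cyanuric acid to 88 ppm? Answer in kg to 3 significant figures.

6.12 kg

Volume: 250 m³ = 250,000 L.
After draining 58% and refilling: 136 × 0.42 + 11 × 0.58 = 63.5 ppm.
Deficit to target: 88 − 63.5 = 24.5 mg/L.
Mass: 24.5 mg/L × 250,000 L = 6125 g cyanuric acid.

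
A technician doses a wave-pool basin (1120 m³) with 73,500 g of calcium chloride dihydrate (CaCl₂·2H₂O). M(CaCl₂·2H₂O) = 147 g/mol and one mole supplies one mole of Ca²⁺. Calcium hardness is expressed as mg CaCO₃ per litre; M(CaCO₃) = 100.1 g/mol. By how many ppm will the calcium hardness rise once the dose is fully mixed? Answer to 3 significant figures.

44.7 ppm

Volume: 1120 m³ = 1,120,000 L.
Moles of Ca²⁺: 73,500 g ÷ 147 g/mol = 500 mol.
As CaCO₃: 500 mol × 100.1 g/mol = 50,050 g.
Rise: 50,050 g / 1,120,000 L × 1000 = 44.69 mg/L.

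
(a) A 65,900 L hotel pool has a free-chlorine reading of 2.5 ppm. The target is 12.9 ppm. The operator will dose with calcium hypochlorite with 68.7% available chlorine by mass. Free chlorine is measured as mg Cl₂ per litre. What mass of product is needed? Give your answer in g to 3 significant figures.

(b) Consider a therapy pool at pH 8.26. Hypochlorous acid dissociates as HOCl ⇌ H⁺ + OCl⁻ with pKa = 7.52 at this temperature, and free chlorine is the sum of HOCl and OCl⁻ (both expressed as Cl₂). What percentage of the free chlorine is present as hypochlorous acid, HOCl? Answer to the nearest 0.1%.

(a) Chlorine deficit: 12.9 − 2.5 = 10.4 ppm = 10.4 mg/L as Cl₂.
(a) Cl₂ equivalent needed: 10.4 mg/L × 65,900 L = 685,400 mg = 685.4 g.
(a) Product at 68.7% available chlorine: 685.4 / 0.687 = 997.6 g.

(b) [OCl⁻]/[HOCl] = 10^(pH − pKa) = 10^(8.26 − 7.52) = 10^0.74 = 5.495.
(b) Fraction as HOCl = 1 / (1 + 5.495) = 0.154.

(a) 998 g; (b) 15.4%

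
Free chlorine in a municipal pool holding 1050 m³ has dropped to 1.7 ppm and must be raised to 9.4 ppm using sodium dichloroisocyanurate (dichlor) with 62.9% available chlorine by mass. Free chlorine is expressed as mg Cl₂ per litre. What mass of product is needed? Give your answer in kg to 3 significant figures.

12.9 kg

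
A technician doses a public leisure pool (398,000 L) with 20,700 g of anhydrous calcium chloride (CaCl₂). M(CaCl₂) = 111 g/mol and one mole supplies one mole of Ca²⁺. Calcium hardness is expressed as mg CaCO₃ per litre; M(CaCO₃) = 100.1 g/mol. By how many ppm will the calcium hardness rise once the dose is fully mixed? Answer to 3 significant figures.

Moles of Ca²⁺: 20,700 g ÷ 111 g/mol = 186.5 mol.
As CaCO₃: 186.5 mol × 100.1 g/mol = 18,670 g.
Rise: 18,670 g / 398,000 L × 1000 = 46.9 mg/L.

46.9 ppm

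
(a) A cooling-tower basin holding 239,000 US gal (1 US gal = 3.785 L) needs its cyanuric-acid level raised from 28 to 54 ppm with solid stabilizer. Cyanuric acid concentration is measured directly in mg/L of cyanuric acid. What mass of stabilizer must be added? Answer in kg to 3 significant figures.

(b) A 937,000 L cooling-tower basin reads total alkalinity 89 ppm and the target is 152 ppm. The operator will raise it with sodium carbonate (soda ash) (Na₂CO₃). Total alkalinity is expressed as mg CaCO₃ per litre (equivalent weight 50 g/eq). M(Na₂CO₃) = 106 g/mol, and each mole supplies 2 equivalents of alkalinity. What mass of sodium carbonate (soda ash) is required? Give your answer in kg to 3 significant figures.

(a) 23.5 kg; (b) 62.6 kg

(a) Volume: 239,000 US gal × 3.785 L/gal = 904,615 L.
(a) CYA to add: (54 − 28) = 26 mg/L × 904,615 L = 23,520 g cyanuric acid.

(b) Alkalinity to add: (152 − 89) = 63 mg/L as CaCO₃ × 937,000 L = 59,030 g as CaCO₃.
(b) Equivalents: 59,030 g ÷ 50 g/eq = 1181 eq.
(b) Each mole of Na₂CO₃ supplies 2 eq, so 1181 / 2 = 590.3 mol.
(b) Mass: 590.3 mol × 106 g/mol = 62,570 g.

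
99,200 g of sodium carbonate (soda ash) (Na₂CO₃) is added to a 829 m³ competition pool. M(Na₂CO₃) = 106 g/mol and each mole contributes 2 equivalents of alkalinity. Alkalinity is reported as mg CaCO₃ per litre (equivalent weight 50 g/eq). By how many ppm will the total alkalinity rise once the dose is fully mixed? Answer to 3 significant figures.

113 ppm

Volume: 829 m³ = 829,000 L.
Moles of Na₂CO₃: 99,200 g ÷ 106 g/mol = 935.8 mol → 1872 eq of alkalinity.
As CaCO₃: 1872 eq × 50 g/eq = 93,580 g.
Rise: 93,580 g / 829,000 L × 1000 = 112.9 mg/L.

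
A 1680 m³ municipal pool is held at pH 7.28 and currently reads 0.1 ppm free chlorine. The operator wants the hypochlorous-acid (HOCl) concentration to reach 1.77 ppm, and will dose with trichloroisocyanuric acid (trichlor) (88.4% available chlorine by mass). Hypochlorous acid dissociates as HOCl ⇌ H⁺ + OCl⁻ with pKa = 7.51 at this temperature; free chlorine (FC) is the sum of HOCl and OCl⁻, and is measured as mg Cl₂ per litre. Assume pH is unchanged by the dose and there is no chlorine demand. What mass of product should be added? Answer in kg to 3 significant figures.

Volume: 1680 m³ = 1,680,000 L.
[OCl⁻]/[HOCl] = 10^(pH − pKa) = 10^(7.28 − 7.51) = 0.5888; fraction as HOCl = 1/(1 + 0.5888) = 0.6294.
Free chlorine required for 1.77 ppm HOCl: 1.77 / 0.6294 = 2.812 ppm.
FC to add: 2.812 − 0.1 = 2.712 mg/L as Cl₂.
Cl₂ equivalent: 2.712 mg/L × 1,680,000 L = 4557 g.
Product at 88.4% available Cl: 4557 / 0.884 = 5155 g.

5.15 kg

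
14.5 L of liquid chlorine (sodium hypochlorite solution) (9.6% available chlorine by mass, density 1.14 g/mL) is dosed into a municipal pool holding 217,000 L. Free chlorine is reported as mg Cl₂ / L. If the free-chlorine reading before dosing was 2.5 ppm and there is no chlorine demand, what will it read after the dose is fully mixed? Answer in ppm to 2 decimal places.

9.81 ppm

Mass of solution: 14.5 L × 1000 mL/L × 1.14 g/mL = 16,530 g.
Available chlorine delivered: 16,530 g × 0.096 = 1587 g as Cl₂.
Concentration rise: 1587 g / 217,000 L = 7.313 mg/L = 7.31 ppm.
Final FC: 2.5 + 7.31 = 9.81 ppm.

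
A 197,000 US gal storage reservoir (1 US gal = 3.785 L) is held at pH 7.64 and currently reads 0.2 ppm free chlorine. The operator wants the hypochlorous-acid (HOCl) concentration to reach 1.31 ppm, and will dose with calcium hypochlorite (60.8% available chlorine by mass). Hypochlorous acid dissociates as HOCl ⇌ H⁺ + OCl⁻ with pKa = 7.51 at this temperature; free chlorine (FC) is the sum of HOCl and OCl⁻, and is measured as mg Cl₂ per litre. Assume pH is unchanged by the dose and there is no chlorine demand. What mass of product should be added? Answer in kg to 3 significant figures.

Volume: 197,000 US gal × 3.785 L/gal = 745,645 L.
[OCl⁻]/[HOCl] = 10^(pH − pKa) = 10^(7.64 − 7.51) = 1.349; fraction as HOCl = 1/(1 + 1.349) = 0.4257.
Free chlorine required for 1.31 ppm HOCl: 1.31 / 0.4257 = 3.077 ppm.
FC to add: 3.077 − 0.2 = 2.877 mg/L as Cl₂.
Cl₂ equivalent: 2.877 mg/L × 745,645 L = 2145 g.
Product at 60.8% available Cl: 2145 / 0.608 = 3528 g.

3.53 kg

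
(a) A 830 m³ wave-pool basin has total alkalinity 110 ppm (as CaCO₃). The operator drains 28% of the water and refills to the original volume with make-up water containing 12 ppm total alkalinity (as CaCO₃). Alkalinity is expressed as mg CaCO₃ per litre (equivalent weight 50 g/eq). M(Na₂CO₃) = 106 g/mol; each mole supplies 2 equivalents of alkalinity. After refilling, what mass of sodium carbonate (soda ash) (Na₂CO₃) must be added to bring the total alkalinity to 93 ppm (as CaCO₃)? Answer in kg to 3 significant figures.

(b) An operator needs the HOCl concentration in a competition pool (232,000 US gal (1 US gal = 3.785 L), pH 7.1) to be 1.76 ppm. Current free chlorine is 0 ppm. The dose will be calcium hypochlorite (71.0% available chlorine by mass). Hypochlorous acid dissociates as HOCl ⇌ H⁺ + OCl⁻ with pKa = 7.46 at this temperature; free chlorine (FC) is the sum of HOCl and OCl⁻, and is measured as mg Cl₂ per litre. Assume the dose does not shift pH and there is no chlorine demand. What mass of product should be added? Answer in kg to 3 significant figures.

(a) 9.19 kg; (b) 3.13 kg

(a) Volume: 830 m³ = 830,000 L.
(a) After draining 28% and refilling: 110 × 0.72 + 12 × 0.28 = 82.56 ppm.
(a) Deficit to target: 93 − 82.56 = 10.44 mg/L.
(a) As CaCO₃: 10.44 mg/L × 830,000 L = 8665 g; ÷ 50 g/eq ÷ 2 = 86.65 mol Na₂CO₃.
(a) Mass: 86.65 × 106 = 9185 g.

(b) Volume: 232,000 US gal × 3.785 L/gal = 878,120 L.
(b) [OCl⁻]/[HOCl] = 10^(pH − pKa) = 10^(7.1 − 7.46) = 0.4365; fraction as HOCl = 1/(1 + 0.4365) = 0.6961.
(b) Free chlorine required for 1.76 ppm HOCl: 1.76 / 0.6961 = 2.528 ppm.
(b) FC to add: 2.528 − 0 = 2.528 mg/L as Cl₂.
(b) Cl₂ equivalent: 2.528 mg/L × 878,120 L = 2220 g.
(b) Product at 71.0% available Cl: 2220 / 0.71 = 3127 g.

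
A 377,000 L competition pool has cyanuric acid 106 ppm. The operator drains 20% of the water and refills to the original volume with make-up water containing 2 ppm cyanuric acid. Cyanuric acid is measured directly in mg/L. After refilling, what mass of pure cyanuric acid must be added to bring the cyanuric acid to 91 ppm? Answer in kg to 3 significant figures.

After draining 20% and refilling: 106 × 0.80 + 2 × 0.20 = 85.2 ppm.
Deficit to target: 91 − 85.2 = 5.8 mg/L.
Mass: 5.8 mg/L × 377,000 L = 2187 g cyanuric acid.

2.19 kg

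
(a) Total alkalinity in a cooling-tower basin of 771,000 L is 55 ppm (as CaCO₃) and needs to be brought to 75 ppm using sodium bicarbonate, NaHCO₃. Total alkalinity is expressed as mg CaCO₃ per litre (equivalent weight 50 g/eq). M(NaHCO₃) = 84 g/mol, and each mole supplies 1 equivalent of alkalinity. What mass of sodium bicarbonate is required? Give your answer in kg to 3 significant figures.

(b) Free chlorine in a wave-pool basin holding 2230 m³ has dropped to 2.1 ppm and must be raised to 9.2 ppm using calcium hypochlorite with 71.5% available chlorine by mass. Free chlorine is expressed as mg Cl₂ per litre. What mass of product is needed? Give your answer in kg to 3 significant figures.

(a) 25.9 kg; (b) 22.1 kg

(a) Alkalinity to add: (75 − 55) = 20 mg/L as CaCO₃ × 771,000 L = 15,420 g as CaCO₃.
(a) Equivalents: 15,420 g ÷ 50 g/eq = 308.4 eq.
(a) NaHCO₃ supplies 1 eq per mole → 308.4 mol.
(a) Mass: 308.4 mol × 84 g/mol = 25,910 g.

(b) Volume: 2230 m³ = 2,230,000 L.
(b) Chlorine deficit: 9.2 − 2.1 = 7.1 ppm = 7.1 mg/L as Cl₂.
(b) Cl₂ equivalent needed: 7.1 mg/L × 2,230,000 L = 15,830,000 mg = 15,830 g.
(b) Product at 71.5% available chlorine: 15,830 / 0.715 = 22,140 g.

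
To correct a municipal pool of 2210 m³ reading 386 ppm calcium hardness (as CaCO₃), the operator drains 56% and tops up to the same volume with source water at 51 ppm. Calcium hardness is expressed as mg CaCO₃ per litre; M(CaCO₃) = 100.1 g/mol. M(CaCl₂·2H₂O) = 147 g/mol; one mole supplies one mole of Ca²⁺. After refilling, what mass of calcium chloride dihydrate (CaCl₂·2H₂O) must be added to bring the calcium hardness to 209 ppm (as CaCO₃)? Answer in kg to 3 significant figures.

34.4 kg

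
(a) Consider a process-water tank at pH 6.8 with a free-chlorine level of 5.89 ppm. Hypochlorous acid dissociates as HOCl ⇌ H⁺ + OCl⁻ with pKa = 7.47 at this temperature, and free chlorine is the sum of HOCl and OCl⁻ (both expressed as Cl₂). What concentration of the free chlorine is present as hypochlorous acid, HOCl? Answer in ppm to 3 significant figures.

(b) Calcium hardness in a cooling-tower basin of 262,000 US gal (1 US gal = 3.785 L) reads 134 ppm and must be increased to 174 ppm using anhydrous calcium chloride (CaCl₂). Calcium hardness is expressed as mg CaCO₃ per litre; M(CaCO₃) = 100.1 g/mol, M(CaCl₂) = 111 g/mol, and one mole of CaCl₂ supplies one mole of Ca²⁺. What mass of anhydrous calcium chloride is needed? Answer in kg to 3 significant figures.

(a) 4.85 ppm; (b) 44.0 kg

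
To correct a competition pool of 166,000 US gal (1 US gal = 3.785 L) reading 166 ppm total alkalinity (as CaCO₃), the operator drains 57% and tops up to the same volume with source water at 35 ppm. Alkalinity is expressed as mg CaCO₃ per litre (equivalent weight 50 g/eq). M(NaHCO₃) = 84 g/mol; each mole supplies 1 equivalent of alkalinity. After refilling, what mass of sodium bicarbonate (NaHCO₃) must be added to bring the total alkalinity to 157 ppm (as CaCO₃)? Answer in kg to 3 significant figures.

Volume: 166,000 US gal × 3.785 L/gal = 628,310 L.
After draining 57% and refilling: 166 × 0.43 + 35 × 0.57 = 91.33 ppm.
Deficit to target: 157 − 91.33 = 65.67 mg/L.
As CaCO₃: 65.67 mg/L × 628,310 L = 41,260 g; ÷ 50 g/eq ÷ 1 = 825.2 mol NaHCO₃.
Mass: 825.2 × 84 = 69,320 g.

69.3 kg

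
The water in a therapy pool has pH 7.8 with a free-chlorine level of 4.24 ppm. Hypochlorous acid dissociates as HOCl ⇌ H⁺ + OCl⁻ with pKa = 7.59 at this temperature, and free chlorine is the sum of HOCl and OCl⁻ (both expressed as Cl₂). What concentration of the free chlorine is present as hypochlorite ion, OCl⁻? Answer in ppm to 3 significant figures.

[OCl⁻]/[HOCl] = 10^(pH − pKa) = 10^(7.8 − 7.59) = 10^0.21 = 1.622.
Fraction as HOCl = 1 / (1 + 1.622) = 0.3814.
OCl⁻ = (1 − 0.3814) × 4.24 ppm = 2.623 ppm.

2.62 ppm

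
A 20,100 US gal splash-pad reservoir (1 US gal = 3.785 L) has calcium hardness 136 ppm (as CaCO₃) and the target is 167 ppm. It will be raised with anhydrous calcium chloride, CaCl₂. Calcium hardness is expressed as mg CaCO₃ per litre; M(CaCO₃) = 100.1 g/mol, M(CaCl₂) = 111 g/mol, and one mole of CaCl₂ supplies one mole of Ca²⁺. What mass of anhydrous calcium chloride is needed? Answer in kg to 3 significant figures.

Volume: 20,100 US gal × 3.785 L/gal = 76,078 L.
Hardness to add: (167 − 136) = 31 mg/L as CaCO₃ × 76,078 L = 2358 g as CaCO₃.
Moles of Ca²⁺ (1 mol Ca²⁺ ≡ 1 mol CaCO₃): 2358 / 100.1 g/mol = 23.56 mol.
Mass of CaCl₂: 23.56 × 111 = 2615 g.

2.62 kg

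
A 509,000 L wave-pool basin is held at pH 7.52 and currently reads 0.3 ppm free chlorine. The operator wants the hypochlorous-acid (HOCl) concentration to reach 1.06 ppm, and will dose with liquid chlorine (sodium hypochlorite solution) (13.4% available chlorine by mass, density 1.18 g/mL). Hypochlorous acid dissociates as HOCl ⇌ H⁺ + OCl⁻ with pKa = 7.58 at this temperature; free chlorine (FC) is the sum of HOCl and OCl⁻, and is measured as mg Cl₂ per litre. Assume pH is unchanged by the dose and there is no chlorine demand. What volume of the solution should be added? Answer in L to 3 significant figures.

5.42 L

[OCl⁻]/[HOCl] = 10^(pH − pKa) = 10^(7.52 − 7.58) = 0.871; fraction as HOCl = 1/(1 + 0.871) = 0.5345.
Free chlorine required for 1.06 ppm HOCl: 1.06 / 0.5345 = 1.983 ppm.
FC to add: 1.983 − 0.3 = 1.683 mg/L as Cl₂.
Cl₂ equivalent: 1.683 mg/L × 509,000 L = 856.8 g.
Product at 13.4% available Cl: 856.8 / 0.134 = 6394 g.
Volume: 6394 g ÷ 1.18 g/mL = 5418 mL.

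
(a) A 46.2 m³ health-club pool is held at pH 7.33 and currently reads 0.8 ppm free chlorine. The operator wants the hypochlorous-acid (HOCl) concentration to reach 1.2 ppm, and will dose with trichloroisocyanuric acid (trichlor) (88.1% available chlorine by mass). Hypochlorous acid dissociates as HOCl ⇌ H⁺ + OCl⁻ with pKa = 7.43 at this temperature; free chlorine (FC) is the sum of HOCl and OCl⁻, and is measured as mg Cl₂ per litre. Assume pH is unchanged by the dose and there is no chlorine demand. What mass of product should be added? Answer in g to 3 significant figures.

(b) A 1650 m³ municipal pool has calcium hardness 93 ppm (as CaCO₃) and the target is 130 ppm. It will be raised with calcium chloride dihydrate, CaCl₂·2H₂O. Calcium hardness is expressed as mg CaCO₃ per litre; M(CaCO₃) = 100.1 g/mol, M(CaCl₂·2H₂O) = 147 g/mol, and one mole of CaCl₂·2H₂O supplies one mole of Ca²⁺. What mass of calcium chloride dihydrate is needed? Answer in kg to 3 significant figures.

(a) Volume: 46.2 m³ = 46,200 L.
(a) [OCl⁻]/[HOCl] = 10^(pH − pKa) = 10^(7.33 − 7.43) = 0.7943; fraction as HOCl = 1/(1 + 0.7943) = 0.5573.
(a) Free chlorine required for 1.2 ppm HOCl: 1.2 / 0.5573 = 2.153 ppm.
(a) FC to add: 2.153 − 0.8 = 1.353 mg/L as Cl₂.
(a) Cl₂ equivalent: 1.353 mg/L × 46,200 L = 62.52 g.
(a) Product at 88.1% available Cl: 62.52 / 0.881 = 70.96 g.

(b) Volume: 1650 m³ = 1,650,000 L.
(b) Hardness to add: (130 − 93) = 37 mg/L as CaCO₃ × 1,650,000 L = 61,050 g as CaCO₃.
(b) Moles of Ca²⁺ (1 mol Ca²⁺ ≡ 1 mol CaCO₃): 61,050 / 100.1 g/mol = 609.9 mol.
(b) Mass of CaCl₂·2H₂O: 609.9 × 147 = 89,650 g.

(a) 71.0 g; (b) 89.7 kg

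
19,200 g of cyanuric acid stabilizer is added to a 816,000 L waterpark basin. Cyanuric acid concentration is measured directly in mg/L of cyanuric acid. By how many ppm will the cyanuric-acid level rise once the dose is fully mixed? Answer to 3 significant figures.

23.5 ppm

Rise: 19,200 g / 816,000 L × 1000 = 23.53 mg/L.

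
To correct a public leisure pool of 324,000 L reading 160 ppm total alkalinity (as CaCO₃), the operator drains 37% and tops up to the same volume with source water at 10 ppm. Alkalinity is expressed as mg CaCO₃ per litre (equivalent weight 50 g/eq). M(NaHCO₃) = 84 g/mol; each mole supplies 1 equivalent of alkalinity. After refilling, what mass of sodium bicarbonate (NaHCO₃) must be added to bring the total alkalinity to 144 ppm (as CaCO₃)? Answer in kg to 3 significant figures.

After draining 37% and refilling: 160 × 0.63 + 10 × 0.37 = 104.5 ppm.
Deficit to target: 144 − 104.5 = 39.5 mg/L.
As CaCO₃: 39.5 mg/L × 324,000 L = 12,800 g; ÷ 50 g/eq ÷ 1 = 256 mol NaHCO₃.
Mass: 256 × 84 = 21,500 g.

21.5 kg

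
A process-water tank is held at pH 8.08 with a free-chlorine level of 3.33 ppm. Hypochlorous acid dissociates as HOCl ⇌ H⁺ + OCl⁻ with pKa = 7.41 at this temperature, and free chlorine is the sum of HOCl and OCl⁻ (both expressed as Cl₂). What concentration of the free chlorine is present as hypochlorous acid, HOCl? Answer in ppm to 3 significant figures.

0.587 ppm

[OCl⁻]/[HOCl] = 10^(pH − pKa) = 10^(8.08 − 7.41) = 10^0.67 = 4.677.
Fraction as HOCl = 1 / (1 + 4.677) = 0.1761.
HOCl = 0.1761 × 3.33 ppm = 0.5865 ppm.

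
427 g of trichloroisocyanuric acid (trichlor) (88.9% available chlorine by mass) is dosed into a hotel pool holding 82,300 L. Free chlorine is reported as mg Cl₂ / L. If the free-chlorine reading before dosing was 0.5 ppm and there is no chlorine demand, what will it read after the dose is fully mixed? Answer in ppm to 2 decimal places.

Available chlorine delivered: 427 g × 0.889 = 379.6 g as Cl₂.
Concentration rise: 379.6 g / 82,300 L = 4.612 mg/L = 4.61 ppm.
Final FC: 0.5 + 4.61 = 5.11 ppm.

5.11 ppm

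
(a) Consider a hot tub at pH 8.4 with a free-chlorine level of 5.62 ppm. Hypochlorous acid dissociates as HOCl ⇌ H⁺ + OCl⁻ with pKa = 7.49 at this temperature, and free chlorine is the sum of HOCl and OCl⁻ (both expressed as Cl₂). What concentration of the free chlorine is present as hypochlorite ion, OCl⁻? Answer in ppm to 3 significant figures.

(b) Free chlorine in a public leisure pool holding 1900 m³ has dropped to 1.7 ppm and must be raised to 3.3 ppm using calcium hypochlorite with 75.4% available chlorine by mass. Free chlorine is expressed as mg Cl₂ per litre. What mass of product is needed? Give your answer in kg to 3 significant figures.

(a) 5.00 ppm; (b) 4.03 kg

(a) [OCl⁻]/[HOCl] = 10^(pH − pKa) = 10^(8.4 − 7.49) = 10^0.91 = 8.128.
(a) Fraction as HOCl = 1 / (1 + 8.128) = 0.1095.
(a) OCl⁻ = (1 − 0.1095) × 5.62 ppm = 5.004 ppm.

(b) Volume: 1900 m³ = 1,900,000 L.
(b) Chlorine deficit: 3.3 − 1.7 = 1.6 ppm = 1.6 mg/L as Cl₂.
(b) Cl₂ equivalent needed: 1.6 mg/L × 1,900,000 L = 3,040,000 mg = 3040 g.
(b) Product at 75.4% available chlorine: 3040 / 0.754 = 4032 g.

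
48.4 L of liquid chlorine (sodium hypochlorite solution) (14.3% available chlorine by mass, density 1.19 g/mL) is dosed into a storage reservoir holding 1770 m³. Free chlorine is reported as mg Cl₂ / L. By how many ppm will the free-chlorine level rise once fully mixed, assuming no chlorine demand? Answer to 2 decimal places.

Volume: 1770 m³ = 1,770,000 L.
Mass of solution: 48.4 L × 1000 mL/L × 1.19 g/mL = 57,600 g.
Available chlorine delivered: 57,600 g × 0.143 = 8236 g as Cl₂.
Concentration rise: 8236 g / 1,770,000 L = 4.653 mg/L = 4.65 ppm.

4.65 ppm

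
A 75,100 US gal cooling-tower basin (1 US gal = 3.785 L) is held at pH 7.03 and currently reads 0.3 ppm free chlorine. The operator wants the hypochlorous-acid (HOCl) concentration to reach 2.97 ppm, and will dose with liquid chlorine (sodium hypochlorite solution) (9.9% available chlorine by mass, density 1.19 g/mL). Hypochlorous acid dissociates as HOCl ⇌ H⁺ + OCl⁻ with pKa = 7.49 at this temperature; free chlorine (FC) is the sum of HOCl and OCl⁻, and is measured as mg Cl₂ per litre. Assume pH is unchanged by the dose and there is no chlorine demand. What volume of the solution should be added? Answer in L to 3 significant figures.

Volume: 75,100 US gal × 3.785 L/gal = 284,254 L.
[OCl⁻]/[HOCl] = 10^(pH − pKa) = 10^(7.03 − 7.49) = 0.3467; fraction as HOCl = 1/(1 + 0.3467) = 0.7425.
Free chlorine required for 2.97 ppm HOCl: 2.97 / 0.7425 = 4 ppm.
FC to add: 4 − 0.3 = 3.7 mg/L as Cl₂.
Cl₂ equivalent: 3.7 mg/L × 284,254 L = 1052 g.
Product at 9.9% available Cl: 1052 / 0.099 = 10,620 g.
Volume: 10,620 g ÷ 1.19 g/mL = 8927 mL.

8.93 L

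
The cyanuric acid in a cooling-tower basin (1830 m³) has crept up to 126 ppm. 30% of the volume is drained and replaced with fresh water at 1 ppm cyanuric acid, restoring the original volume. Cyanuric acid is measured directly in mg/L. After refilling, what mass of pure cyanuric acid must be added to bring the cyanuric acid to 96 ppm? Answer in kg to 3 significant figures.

Volume: 1830 m³ = 1,830,000 L.
After draining 30% and refilling: 126 × 0.70 + 1 × 0.30 = 88.5 ppm.
Deficit to target: 96 − 88.5 = 7.5 mg/L.
Mass: 7.5 mg/L × 1,830,000 L = 13,730 g cyanuric acid.

13.7 kg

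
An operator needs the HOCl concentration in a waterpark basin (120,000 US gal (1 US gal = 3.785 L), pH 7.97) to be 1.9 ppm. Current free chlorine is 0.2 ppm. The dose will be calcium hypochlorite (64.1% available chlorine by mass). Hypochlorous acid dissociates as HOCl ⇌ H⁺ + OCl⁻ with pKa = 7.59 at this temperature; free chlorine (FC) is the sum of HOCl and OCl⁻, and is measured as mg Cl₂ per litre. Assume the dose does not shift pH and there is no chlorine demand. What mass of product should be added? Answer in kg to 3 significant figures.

4.43 kg

Volume: 120,000 US gal × 3.785 L/gal = 454,200 L.
[OCl⁻]/[HOCl] = 10^(pH − pKa) = 10^(7.97 − 7.59) = 2.399; fraction as HOCl = 1/(1 + 2.399) = 0.2942.
Free chlorine required for 1.9 ppm HOCl: 1.9 / 0.2942 = 6.458 ppm.
FC to add: 6.458 − 0.2 = 6.258 mg/L as Cl₂.
Cl₂ equivalent: 6.258 mg/L × 454,200 L = 2842 g.
Product at 64.1% available Cl: 2842 / 0.641 = 4434 g.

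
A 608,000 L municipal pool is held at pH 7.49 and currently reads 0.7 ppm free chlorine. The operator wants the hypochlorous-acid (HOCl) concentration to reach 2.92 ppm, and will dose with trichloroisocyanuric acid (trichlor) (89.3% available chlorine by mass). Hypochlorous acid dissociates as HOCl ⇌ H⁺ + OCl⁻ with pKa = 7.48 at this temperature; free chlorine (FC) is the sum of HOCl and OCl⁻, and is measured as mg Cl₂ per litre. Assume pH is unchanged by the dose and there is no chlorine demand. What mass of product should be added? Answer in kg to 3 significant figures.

3.55 kg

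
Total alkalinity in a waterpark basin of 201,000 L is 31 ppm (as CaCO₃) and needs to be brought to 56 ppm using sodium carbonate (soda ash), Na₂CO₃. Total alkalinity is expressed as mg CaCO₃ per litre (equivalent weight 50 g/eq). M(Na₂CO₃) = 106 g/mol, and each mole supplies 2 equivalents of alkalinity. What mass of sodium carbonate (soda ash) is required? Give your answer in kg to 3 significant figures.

5.33 kg

Alkalinity to add: (56 − 31) = 25 mg/L as CaCO₃ × 201,000 L = 5025 g as CaCO₃.
Equivalents: 5025 g ÷ 50 g/eq = 100.5 eq.
Each mole of Na₂CO₃ supplies 2 eq, so 100.5 / 2 = 50.25 mol.
Mass: 50.25 mol × 106 g/mol = 5326 g.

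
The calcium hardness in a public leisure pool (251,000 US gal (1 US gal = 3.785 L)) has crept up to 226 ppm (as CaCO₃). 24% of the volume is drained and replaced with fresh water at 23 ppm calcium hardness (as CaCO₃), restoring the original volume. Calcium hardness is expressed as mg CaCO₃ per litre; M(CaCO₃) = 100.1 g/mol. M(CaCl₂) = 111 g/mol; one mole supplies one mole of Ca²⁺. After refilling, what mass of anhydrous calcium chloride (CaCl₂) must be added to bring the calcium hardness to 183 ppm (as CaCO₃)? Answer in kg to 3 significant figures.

6.03 kg

Volume: 251,000 US gal × 3.785 L/gal = 950,035 L.
After draining 24% and refilling: 226 × 0.76 + 23 × 0.24 = 177.28 ppm.
Deficit to target: 183 − 177.28 = 5.72 mg/L.
As CaCO₃: 5.72 mg/L × 950,035 L = 5434 g; ÷ 100.1 = 54.29 mol Ca²⁺.
Mass: 54.29 × 111 = 6026 g.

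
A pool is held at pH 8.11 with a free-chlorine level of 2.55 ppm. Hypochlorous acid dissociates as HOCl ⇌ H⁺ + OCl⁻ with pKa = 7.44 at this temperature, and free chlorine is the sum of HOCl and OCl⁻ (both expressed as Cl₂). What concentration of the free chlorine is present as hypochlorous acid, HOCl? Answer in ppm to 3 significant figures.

[OCl⁻]/[HOCl] = 10^(pH − pKa) = 10^(8.11 − 7.44) = 10^0.67 = 4.677.
Fraction as HOCl = 1 / (1 + 4.677) = 0.1761.
HOCl = 0.1761 × 2.55 ppm = 0.4492 ppm.

0.449 ppm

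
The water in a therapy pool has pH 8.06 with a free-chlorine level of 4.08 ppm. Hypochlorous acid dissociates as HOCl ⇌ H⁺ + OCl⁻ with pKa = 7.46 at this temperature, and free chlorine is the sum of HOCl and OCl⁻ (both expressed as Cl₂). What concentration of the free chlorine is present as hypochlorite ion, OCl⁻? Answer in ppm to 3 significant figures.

3.26 ppm

[OCl⁻]/[HOCl] = 10^(pH − pKa) = 10^(8.06 − 7.46) = 10^0.60 = 3.981.
Fraction as HOCl = 1 / (1 + 3.981) = 0.2008.
OCl⁻ = (1 − 0.2008) × 4.08 ppm = 3.261 ppm.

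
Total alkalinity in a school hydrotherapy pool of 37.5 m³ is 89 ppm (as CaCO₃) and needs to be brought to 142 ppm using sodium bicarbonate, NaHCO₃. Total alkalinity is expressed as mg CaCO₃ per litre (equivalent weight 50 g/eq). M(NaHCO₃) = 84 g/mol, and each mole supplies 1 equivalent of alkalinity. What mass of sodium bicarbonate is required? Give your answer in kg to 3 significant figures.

3.34 kg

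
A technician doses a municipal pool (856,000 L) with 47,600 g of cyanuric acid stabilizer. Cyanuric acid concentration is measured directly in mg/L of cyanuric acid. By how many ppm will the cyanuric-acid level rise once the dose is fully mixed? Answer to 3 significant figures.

55.6 ppm

Rise: 47,600 g / 856,000 L × 1000 = 55.61 mg/L.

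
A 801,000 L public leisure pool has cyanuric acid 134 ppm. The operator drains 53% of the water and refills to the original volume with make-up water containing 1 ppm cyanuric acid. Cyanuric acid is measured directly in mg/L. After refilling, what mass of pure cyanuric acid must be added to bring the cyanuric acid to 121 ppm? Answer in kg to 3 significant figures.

46.0 kg

After draining 53% and refilling: 134 × 0.47 + 1 × 0.53 = 63.51 ppm.
Deficit to target: 121 − 63.51 = 57.49 mg/L.
Mass: 57.49 mg/L × 801,000 L = 46,050 g cyanuric acid.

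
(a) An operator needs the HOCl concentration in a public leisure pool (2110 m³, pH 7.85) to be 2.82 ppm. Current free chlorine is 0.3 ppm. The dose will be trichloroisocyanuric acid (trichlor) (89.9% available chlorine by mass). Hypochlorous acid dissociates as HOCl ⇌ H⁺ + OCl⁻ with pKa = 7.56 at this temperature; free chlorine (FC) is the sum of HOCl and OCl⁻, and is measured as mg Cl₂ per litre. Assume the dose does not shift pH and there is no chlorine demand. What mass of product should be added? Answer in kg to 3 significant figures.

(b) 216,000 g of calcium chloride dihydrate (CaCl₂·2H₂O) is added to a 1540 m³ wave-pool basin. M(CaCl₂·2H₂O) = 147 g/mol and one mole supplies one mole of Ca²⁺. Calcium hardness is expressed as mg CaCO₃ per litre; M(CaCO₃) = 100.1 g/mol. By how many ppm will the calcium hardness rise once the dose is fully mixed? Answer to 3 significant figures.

(a) 18.8 kg; (b) 95.5 ppm

(a) Volume: 2110 m³ = 2,110,000 L.
(a) [OCl⁻]/[HOCl] = 10^(pH − pKa) = 10^(7.85 − 7.56) = 1.95; fraction as HOCl = 1/(1 + 1.95) = 0.339.
(a) Free chlorine required for 2.82 ppm HOCl: 2.82 / 0.339 = 8.319 ppm.
(a) FC to add: 8.319 − 0.3 = 8.019 mg/L as Cl₂.
(a) Cl₂ equivalent: 8.019 mg/L × 2,110,000 L = 16,920 g.
(a) Product at 89.9% available Cl: 16,920 / 0.899 = 18,820 g.

(b) Volume: 1540 m³ = 1,540,000 L.
(b) Moles of Ca²⁺: 216,000 g ÷ 147 g/mol = 1469 mol.
(b) As CaCO₃: 1469 mol × 100.1 g/mol = 147,100 g.
(b) Rise: 147,100 g / 1,540,000 L × 1000 = 95.51 mg/L.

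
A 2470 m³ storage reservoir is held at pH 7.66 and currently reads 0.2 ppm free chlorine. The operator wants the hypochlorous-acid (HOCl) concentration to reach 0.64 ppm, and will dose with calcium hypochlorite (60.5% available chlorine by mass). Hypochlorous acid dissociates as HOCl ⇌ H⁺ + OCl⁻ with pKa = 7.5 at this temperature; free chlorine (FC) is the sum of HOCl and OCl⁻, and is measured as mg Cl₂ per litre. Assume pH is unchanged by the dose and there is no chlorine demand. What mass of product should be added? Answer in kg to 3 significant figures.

5.57 kg

Volume: 2470 m³ = 2,470,000 L.
[OCl⁻]/[HOCl] = 10^(pH − pKa) = 10^(7.66 − 7.5) = 1.445; fraction as HOCl = 1/(1 + 1.445) = 0.4089.
Free chlorine required for 0.64 ppm HOCl: 0.64 / 0.4089 = 1.565 ppm.
FC to add: 1.565 − 0.2 = 1.365 mg/L as Cl₂.
Cl₂ equivalent: 1.365 mg/L × 2,470,000 L = 3372 g.
Product at 60.5% available Cl: 3372 / 0.605 = 5573 g.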